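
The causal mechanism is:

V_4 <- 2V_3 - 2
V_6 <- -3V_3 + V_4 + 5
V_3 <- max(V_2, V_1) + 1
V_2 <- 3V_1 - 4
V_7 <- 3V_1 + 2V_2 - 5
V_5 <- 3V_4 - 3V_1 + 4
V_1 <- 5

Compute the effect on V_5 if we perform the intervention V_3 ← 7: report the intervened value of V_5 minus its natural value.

-30

do(V_3=7) replaces the equation V_3 <- max(V_2, V_1) + 1 with the constant V_3 = 7.
V_4 = 2V_3 - 2  [with V_3=7]  = 12
V_5 = 3V_4 - 3V_1 + 4  [with V_4=12, V_1=5]  = 25
Without intervention: V_2 = 3V_1 - 4  [with V_1=5]  = 11; V_3 = max(V_2, V_1) + 1  [with V_2=11, V_1=5]  = 12; V_4 = 2V_3 - 2  [with V_3=12]  = 22; V_5 = 3V_4 - 3V_1 + 4  [with V_4=22, V_1=5]  = 55.
Change = 25 − 55 = -30.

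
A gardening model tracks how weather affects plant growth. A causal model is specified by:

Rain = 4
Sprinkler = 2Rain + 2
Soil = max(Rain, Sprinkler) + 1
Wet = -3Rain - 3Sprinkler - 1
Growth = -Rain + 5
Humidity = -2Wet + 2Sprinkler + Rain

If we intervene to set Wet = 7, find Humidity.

10

Under do(Wet=7), the mechanism Wet = -3Rain - 3Sprinkler - 1 is discarded; Wet is fixed at 7.
Sprinkler = 2Rain + 2  [with Rain=4]  = 10
Humidity = -2Wet + 2Sprinkler + Rain  [with Wet=7, Sprinkler=10, Rain=4]  = 10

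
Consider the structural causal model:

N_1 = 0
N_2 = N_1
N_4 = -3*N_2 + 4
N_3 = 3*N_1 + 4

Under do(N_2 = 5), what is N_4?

Under do(N_2=5), the mechanism N_2 = N_1 is discarded; N_2 is fixed at 5.
N_4 = -3*N_2 + 4  [with N_2=5]  = -11

-11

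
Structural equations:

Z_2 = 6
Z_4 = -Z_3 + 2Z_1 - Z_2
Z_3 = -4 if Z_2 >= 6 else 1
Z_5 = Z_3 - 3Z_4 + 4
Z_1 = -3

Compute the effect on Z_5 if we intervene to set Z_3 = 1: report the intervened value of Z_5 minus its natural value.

20

do(Z_3=1) replaces the equation Z_3 = -4 if Z_2 >= 6 else 1 with the constant Z_3 = 1.
Z_4 = -Z_3 + 2Z_1 - Z_2  [with Z_3=1, Z_1=-3, Z_2=6]  = -13
Z_5 = Z_3 - 3Z_4 + 4  [with Z_3=1, Z_4=-13]  = 44
Without intervention: Z_3 = -4 if Z_2 >= 6 else 1  [with Z_2=6]  = -4; Z_4 = -Z_3 + 2Z_1 - Z_2  [with Z_3=-4, Z_1=-3, Z_2=6]  = -8; Z_5 = Z_3 - 3Z_4 + 4  [with Z_3=-4, Z_4=-8]  = 24.
Change = 44 − 24 = 20.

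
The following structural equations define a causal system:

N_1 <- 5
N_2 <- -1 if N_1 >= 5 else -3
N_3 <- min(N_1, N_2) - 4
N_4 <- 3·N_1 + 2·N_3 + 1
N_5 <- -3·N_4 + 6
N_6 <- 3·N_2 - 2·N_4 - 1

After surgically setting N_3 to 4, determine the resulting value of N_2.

-1

Under do(N_3=4), the mechanism N_3 <- min(N_1, N_2) - 4 is discarded; N_3 is fixed at 4.
Since N_2 is not a descendant of the intervened variable, it is unaffected.
N_2 = -1 if N_1 >= 5 else -3  [with N_1=5]  = -1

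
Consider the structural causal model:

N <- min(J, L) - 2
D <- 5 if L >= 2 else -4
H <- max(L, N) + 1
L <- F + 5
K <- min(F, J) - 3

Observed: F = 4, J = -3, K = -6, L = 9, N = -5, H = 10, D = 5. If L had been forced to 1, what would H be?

Under do(L=1), the mechanism L <- F + 5 is discarded; L is fixed at 1.
N = min(J, L) - 2  [with J=-3, L=1]  = -5
H = max(L, N) + 1  [with L=1, N=-5]  = 2

2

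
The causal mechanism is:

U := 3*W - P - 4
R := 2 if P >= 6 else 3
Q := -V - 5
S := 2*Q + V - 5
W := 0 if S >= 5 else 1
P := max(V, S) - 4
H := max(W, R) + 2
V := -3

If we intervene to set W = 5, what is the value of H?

Intervening sets W = 5 and removes its equation (W := 0 if S >= 5 else 1).
Q = -V - 5  [with V=-3]  = -2
S = 2*Q + V - 5  [with Q=-2, V=-3]  = -12
P = max(V, S) - 4  [with V=-3, S=-12]  = -7
R = 2 if P >= 6 else 3  [with P=-7]  = 3
H = max(W, R) + 2  [with W=5, R=3]  = 7

7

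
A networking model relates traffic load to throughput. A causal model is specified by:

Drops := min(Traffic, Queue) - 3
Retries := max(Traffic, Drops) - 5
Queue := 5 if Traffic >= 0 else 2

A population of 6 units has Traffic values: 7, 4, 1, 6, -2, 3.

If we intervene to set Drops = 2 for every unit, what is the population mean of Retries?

do(Drops=2) breaks Drops's dependence on Traffic. With Drops=2 fixed, Retries across the units is 2, -1, -3, 1, -3, -2, mean -1.

-1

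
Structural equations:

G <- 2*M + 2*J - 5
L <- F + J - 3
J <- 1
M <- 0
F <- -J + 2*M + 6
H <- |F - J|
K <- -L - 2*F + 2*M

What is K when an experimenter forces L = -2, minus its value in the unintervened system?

5

Intervening sets L = -2 and removes its equation (L <- F + J - 3).
F = -J + 2*M + 6  [with J=1, M=0]  = 5
K = -L - 2*F + 2*M  [with L=-2, F=5, M=0]  = -8
Without intervention: F = -J + 2*M + 6  [with J=1, M=0]  = 5; L = F + J - 3  [with F=5, J=1]  = 3; K = -L - 2*F + 2*M  [with L=3, F=5, M=0]  = -13.
Change = -8 − (-13) = 5.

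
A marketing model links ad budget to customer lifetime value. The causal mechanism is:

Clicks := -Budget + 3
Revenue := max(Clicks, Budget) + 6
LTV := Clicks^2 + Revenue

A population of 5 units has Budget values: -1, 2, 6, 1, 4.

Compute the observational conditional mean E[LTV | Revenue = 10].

18.5

Observing Revenue=10 restricts to units where Revenue's equation naturally yields 10: Budget ∈ {-1, 4}. In that subpopulation LTV = 26, 11, mean 18.5.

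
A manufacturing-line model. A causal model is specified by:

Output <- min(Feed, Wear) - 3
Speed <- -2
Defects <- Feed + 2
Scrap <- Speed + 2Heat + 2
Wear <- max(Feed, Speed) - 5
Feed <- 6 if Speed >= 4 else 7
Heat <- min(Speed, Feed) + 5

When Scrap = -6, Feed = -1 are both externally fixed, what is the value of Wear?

-6

Under do(Scrap = -6, Feed = -1), each intervened variable's structural equation is replaced by its fixed value.
Wear = max(Feed, Speed) - 5  [with Feed=-1, Speed=-2]  = -6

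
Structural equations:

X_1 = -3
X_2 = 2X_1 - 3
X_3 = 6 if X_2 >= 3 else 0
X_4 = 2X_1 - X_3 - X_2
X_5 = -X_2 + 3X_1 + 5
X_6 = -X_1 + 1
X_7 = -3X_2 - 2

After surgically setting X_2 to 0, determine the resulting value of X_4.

-6

Under do(X_2=0), the mechanism X_2 = 2X_1 - 3 is discarded; X_2 is fixed at 0.
X_3 = 6 if X_2 >= 3 else 0  [with X_2=0]  = 0
X_4 = 2X_1 - X_3 - X_2  [with X_1=-3, X_3=0, X_2=0]  = -6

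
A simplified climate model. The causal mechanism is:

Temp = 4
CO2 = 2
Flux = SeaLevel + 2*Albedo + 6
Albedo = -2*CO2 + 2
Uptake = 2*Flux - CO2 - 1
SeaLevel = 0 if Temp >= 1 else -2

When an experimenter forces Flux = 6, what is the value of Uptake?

9

The intervention breaks the incoming arrows to Flux: Flux = SeaLevel + 2*Albedo + 6 no longer applies, and Flux = 6.
Uptake = 2*Flux - CO2 - 1  [with Flux=6, CO2=2]  = 9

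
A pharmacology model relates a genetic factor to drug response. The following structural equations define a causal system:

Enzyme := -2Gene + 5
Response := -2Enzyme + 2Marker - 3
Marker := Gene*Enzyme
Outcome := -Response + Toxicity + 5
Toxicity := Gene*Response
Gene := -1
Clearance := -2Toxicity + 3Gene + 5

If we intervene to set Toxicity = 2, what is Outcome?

Under do(Toxicity=2), the mechanism Toxicity := Gene*Response is discarded; Toxicity is fixed at 2.
Enzyme = -2Gene + 5  [with Gene=-1]  = 7
Marker = Gene*Enzyme  [with Gene=-1, Enzyme=7]  = -7
Response = -2Enzyme + 2Marker - 3  [with Enzyme=7, Marker=-7]  = -31
Outcome = -Response + Toxicity + 5  [with Response=-31, Toxicity=2]  = 38

38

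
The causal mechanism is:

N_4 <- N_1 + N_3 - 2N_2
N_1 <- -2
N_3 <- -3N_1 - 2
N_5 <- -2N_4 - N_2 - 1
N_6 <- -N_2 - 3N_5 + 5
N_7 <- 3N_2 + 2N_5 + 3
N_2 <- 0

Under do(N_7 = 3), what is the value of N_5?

-5

The intervention breaks the incoming arrows to N_7: N_7 <- 3N_2 + 2N_5 + 3 no longer applies, and N_7 = 3.
N_5 is not downstream of the intervention, so its value is determined by the original equations.
N_3 = -3N_1 - 2  [with N_1=-2]  = 4
N_4 = N_1 + N_3 - 2N_2  [with N_1=-2, N_3=4, N_2=0]  = 2
N_5 = -2N_4 - N_2 - 1  [with N_4=2, N_2=0]  = -5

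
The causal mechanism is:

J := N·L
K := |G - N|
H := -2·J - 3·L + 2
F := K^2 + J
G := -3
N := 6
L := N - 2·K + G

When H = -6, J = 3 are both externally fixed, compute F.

Setting H = -6, J = 3 by intervention discards those variables' equations.
K = |G - N|  [with G=-3, N=6]  = 9
F = K^2 + J  [with K=9, J=3]  = 84

84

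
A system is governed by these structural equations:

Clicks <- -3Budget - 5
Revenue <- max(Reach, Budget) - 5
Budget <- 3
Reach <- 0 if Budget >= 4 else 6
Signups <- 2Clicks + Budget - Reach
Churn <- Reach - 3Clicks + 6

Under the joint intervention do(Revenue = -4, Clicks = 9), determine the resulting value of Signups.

15

Under do(Revenue = -4, Clicks = 9), each intervened variable's structural equation is replaced by its fixed value.
Reach = 0 if Budget >= 4 else 6  [with Budget=3]  = 6
Signups = 2Clicks + Budget - Reach  [with Clicks=9, Budget=3, Reach=6]  = 15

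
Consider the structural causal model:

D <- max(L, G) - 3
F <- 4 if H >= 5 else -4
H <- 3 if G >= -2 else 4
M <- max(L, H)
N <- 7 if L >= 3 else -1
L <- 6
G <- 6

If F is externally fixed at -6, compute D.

3

do(F=-6) replaces the equation F <- 4 if H >= 5 else -4 with the constant F = -6.
Since D is not a descendant of the intervened variable, it is unaffected.
D = max(L, G) - 3  [with L=6, G=6]  = 3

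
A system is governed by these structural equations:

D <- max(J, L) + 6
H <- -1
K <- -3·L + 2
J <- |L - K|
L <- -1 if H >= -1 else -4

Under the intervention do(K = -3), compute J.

The intervention breaks the incoming arrows to K: K <- -3·L + 2 no longer applies, and K = -3.
L = -1 if H >= -1 else -4  [with H=-1]  = -1
J = |L - K|  [with L=-1, K=-3]  = 2

2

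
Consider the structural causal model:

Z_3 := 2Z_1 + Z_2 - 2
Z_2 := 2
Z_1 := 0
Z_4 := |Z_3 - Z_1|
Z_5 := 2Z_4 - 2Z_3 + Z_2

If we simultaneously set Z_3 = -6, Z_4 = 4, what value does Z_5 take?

Setting Z_3 = -6, Z_4 = 4 by intervention discards those variables' equations.
Z_5 = 2Z_4 - 2Z_3 + Z_2  [with Z_4=4, Z_3=-6, Z_2=2]  = 22

22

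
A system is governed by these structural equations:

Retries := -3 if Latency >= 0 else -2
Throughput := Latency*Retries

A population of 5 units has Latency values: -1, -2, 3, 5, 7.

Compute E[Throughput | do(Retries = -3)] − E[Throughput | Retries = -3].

The intervention sets Retries=-3 in all 5 units regardless of Latency. Recomputing Throughput per unit gives 3, 6, -9, -15, -21; average -7.2.
Observing Retries=-3 restricts to units where Retries's equation naturally yields -3: Latency ∈ {3, 5, 7}. In that subpopulation Throughput = -9, -15, -21, mean -15.
Difference = -7.2 − (-15) = 7.8.

7.8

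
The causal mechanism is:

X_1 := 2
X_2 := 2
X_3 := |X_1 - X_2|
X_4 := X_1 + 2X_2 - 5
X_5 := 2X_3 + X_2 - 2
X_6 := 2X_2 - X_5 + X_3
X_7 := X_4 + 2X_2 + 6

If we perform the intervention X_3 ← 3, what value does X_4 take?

1

The intervention breaks the incoming arrows to X_3: X_3 := |X_1 - X_2| no longer applies, and X_3 = 3.
X_4 is not downstream of the intervention, so its value is determined by the original equations.
X_4 = X_1 + 2X_2 - 5  [with X_1=2, X_2=2]  = 1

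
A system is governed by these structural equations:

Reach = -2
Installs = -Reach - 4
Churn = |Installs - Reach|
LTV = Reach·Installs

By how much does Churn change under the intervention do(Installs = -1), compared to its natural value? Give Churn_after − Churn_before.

The intervention breaks the incoming arrows to Installs: Installs = -Reach - 4 no longer applies, and Installs = -1.
Churn = |Installs - Reach|  [with Installs=-1, Reach=-2]  = 1
Without intervention: Installs = -Reach - 4  [with Reach=-2]  = -2; Churn = |Installs - Reach|  [with Installs=-2, Reach=-2]  = 0.
Change = 1 − 0 = 1.

1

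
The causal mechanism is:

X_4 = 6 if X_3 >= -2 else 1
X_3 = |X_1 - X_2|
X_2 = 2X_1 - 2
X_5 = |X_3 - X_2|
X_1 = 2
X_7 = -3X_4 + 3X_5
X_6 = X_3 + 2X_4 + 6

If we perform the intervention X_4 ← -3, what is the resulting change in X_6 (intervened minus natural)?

Under do(X_4=-3), the mechanism X_4 = 6 if X_3 >= -2 else 1 is discarded; X_4 is fixed at -3.
X_2 = 2X_1 - 2  [with X_1=2]  = 2
X_3 = |X_1 - X_2|  [with X_1=2, X_2=2]  = 0
X_6 = X_3 + 2X_4 + 6  [with X_3=0, X_4=-3]  = 0
Without intervention: X_2 = 2X_1 - 2  [with X_1=2]  = 2; X_3 = |X_1 - X_2|  [with X_1=2, X_2=2]  = 0; X_4 = 6 if X_3 >= -2 else 1  [with X_3=0]  = 6; X_6 = X_3 + 2X_4 + 6  [with X_3=0, X_4=6]  = 18.
Change = 0 − 18 = -18.

-18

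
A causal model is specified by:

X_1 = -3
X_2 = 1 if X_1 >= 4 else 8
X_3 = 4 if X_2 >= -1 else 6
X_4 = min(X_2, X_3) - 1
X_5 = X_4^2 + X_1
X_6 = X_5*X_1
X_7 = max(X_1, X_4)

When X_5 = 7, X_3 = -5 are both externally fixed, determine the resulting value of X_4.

Under do(X_5 = 7, X_3 = -5), each intervened variable's structural equation is replaced by its fixed value.
X_2 = 1 if X_1 >= 4 else 8  [with X_1=-3]  = 8
X_4 = min(X_2, X_3) - 1  [with X_2=8, X_3=-5]  = -6

-6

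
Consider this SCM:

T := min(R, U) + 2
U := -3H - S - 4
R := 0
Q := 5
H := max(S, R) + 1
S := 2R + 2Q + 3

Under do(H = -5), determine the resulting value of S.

13

Under do(H=-5), the mechanism H := max(S, R) + 1 is discarded; H is fixed at -5.
Since S is not a descendant of the intervened variable, it is unaffected.
S = 2R + 2Q + 3  [with R=0, Q=5]  = 13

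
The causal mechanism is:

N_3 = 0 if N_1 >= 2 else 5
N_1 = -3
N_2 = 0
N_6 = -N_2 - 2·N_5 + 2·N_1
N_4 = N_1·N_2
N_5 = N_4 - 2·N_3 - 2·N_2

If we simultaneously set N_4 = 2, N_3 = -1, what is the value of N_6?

-14

The joint intervention fixes N_4 = 2, N_3 = -1, removing each variable's own equation.
N_5 = N_4 - 2·N_3 - 2·N_2  [with N_4=2, N_3=-1, N_2=0]  = 4
N_6 = -N_2 - 2·N_5 + 2·N_1  [with N_2=0, N_5=4, N_1=-3]  = -14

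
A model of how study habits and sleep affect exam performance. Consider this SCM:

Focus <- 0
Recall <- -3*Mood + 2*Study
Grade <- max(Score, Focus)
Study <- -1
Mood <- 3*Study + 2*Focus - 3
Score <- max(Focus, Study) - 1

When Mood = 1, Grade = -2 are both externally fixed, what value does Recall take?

Setting Mood = 1, Grade = -2 by intervention discards those variables' equations.
Recall = -3*Mood + 2*Study  [with Mood=1, Study=-1]  = -5

-5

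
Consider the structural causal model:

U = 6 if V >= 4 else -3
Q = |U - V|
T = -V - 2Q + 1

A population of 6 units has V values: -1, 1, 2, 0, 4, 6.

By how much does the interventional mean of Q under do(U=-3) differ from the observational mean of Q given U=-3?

Under do(U=-3), U's equation is replaced by U=-3 for every unit. Per-unit Q: 2, 4, 5, 3, 7, 9. Mean = 5.
Conditioning on U=-3 selects the 4 unit(s) with V ∈ {-1, 1, 2, 0}. Their Q values: 2, 4, 5, 3. Mean = 3.5.
Difference = 5 − 3.5 = 1.5.

1.5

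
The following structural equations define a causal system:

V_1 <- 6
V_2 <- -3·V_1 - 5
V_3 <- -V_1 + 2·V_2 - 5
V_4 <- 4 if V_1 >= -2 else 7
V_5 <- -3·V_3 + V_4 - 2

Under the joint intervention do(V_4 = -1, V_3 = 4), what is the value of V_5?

-15

The joint intervention fixes V_4 = -1, V_3 = 4, removing each variable's own equation.
V_5 = -3·V_3 + V_4 - 2  [with V_3=4, V_4=-1]  = -15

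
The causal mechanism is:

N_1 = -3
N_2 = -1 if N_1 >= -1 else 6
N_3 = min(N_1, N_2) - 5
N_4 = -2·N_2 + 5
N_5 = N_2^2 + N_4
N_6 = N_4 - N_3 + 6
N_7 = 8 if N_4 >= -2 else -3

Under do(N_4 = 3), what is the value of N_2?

The intervention breaks the incoming arrows to N_4: N_4 = -2·N_2 + 5 no longer applies, and N_4 = 3.
Since N_2 is not a descendant of the intervened variable, it is unaffected.
N_2 = -1 if N_1 >= -1 else 6  [with N_1=-3]  = 6

6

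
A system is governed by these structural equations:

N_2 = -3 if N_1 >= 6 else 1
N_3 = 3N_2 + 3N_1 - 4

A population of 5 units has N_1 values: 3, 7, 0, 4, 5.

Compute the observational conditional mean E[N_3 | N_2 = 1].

8

Observing N_2=1 restricts to units where N_2's equation naturally yields 1: N_1 ∈ {3, 0, 4, 5}. In that subpopulation N_3 = 8, -1, 11, 14, mean 8.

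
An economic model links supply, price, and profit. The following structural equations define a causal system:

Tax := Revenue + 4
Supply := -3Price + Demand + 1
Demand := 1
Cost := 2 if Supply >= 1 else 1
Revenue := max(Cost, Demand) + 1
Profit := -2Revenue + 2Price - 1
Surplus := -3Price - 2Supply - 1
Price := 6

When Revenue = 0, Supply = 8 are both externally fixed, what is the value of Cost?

Under do(Revenue = 0, Supply = 8), each intervened variable's structural equation is replaced by its fixed value.
Cost = 2 if Supply >= 1 else 1  [with Supply=8]  = 2

2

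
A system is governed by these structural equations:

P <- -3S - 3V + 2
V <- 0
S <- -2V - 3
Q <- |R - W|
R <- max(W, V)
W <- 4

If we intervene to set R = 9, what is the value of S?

do(R=9) replaces the equation R <- max(W, V) with the constant R = 9.
S is not downstream of the intervention, so its value is determined by the original equations.
S = -2V - 3  [with V=0]  = -3

-3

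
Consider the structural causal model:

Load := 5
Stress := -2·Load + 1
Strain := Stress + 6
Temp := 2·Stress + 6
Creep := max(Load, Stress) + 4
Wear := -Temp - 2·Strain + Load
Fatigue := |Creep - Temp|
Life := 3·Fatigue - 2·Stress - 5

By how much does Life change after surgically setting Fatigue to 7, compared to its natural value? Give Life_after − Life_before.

-42

do(Fatigue=7) replaces the equation Fatigue := |Creep - Temp| with the constant Fatigue = 7.
Stress = -2·Load + 1  [with Load=5]  = -9
Life = 3·Fatigue - 2·Stress - 5  [with Fatigue=7, Stress=-9]  = 34
Without intervention: Stress = -2·Load + 1  [with Load=5]  = -9; Temp = 2·Stress + 6  [with Stress=-9]  = -12; Creep = max(Load, Stress) + 4  [with Load=5, Stress=-9]  = 9; Fatigue = |Creep - Temp|  [with Creep=9, Temp=-12]  = 21; Life = 3·Fatigue - 2·Stress - 5  [with Fatigue=21, Stress=-9]  = 76.
Change = 34 − 76 = -42.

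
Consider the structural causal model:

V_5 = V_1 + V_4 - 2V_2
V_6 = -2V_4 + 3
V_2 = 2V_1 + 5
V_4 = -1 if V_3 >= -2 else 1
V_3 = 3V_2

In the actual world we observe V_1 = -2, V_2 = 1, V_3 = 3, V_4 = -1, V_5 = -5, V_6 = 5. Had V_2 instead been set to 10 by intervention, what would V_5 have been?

do(V_2=10) replaces the equation V_2 = 2V_1 + 5 with the constant V_2 = 10.
V_3 = 3V_2  [with V_2=10]  = 30
V_4 = -1 if V_3 >= -2 else 1  [with V_3=30]  = -1
V_5 = V_1 + V_4 - 2V_2  [with V_1=-2, V_4=-1, V_2=10]  = -23

-23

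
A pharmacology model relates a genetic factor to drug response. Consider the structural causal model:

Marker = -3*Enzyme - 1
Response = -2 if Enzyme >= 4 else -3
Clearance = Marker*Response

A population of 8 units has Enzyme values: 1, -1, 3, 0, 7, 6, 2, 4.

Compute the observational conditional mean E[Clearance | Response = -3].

12

Conditioning on Response=-3 selects the 5 unit(s) with Enzyme ∈ {1, -1, 3, 0, 2}. Their Clearance values: 12, -6, 30, 3, 21. Mean = 12.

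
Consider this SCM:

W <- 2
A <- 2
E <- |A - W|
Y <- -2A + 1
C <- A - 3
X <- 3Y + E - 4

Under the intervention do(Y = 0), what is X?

-4

Under do(Y=0), the mechanism Y <- -2A + 1 is discarded; Y is fixed at 0.
E = |A - W|  [with A=2, W=2]  = 0
X = 3Y + E - 4  [with Y=0, E=0]  = -4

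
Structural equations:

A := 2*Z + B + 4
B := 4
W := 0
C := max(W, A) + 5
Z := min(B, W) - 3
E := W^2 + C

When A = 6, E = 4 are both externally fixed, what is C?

11

Setting A = 6, E = 4 by intervention discards those variables' equations.
C = max(W, A) + 5  [with W=0, A=6]  = 11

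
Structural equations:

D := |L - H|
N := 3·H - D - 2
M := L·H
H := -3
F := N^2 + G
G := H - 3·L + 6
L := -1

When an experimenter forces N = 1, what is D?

The intervention breaks the incoming arrows to N: N := 3·H - D - 2 no longer applies, and N = 1.
Since D is not a descendant of the intervened variable, it is unaffected.
D = |L - H|  [with L=-1, H=-3]  = 2

2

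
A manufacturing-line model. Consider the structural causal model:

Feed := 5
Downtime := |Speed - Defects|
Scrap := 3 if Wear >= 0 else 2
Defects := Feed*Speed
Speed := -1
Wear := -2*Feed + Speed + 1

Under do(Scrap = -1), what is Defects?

The intervention breaks the incoming arrows to Scrap: Scrap := 3 if Wear >= 0 else 2 no longer applies, and Scrap = -1.
Since Defects is not a descendant of the intervened variable, it is unaffected.
Defects = Feed*Speed  [with Feed=5, Speed=-1]  = -5

-5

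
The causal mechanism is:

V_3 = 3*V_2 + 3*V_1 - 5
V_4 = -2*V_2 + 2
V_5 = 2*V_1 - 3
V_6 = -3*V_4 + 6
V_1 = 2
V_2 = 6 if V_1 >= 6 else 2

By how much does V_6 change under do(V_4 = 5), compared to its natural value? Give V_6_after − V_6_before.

-21

Under do(V_4=5), the mechanism V_4 = -2*V_2 + 2 is discarded; V_4 is fixed at 5.
V_6 = -3*V_4 + 6  [with V_4=5]  = -9
Without intervention: V_2 = 6 if V_1 >= 6 else 2  [with V_1=2]  = 2; V_4 = -2*V_2 + 2  [with V_2=2]  = -2; V_6 = -3*V_4 + 6  [with V_4=-2]  = 12.
Change = -9 − 12 = -21.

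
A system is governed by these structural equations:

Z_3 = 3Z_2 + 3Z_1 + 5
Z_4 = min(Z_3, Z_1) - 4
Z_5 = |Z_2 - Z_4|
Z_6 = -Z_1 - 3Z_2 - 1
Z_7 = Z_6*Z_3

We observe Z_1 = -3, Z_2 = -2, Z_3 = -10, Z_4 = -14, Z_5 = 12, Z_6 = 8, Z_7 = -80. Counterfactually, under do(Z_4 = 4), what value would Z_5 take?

Intervening sets Z_4 = 4 and removes its equation (Z_4 = min(Z_3, Z_1) - 4).
Z_5 = |Z_2 - Z_4|  [with Z_2=-2, Z_4=4]  = 6

6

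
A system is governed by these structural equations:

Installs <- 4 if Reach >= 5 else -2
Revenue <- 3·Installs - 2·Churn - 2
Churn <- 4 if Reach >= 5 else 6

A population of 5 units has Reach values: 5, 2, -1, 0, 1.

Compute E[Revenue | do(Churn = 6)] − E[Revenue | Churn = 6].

do(Churn=6) breaks Churn's dependence on Reach. With Churn=6 fixed, Revenue across the units is -2, -20, -20, -20, -20, mean -16.4.
Observing Churn=6 restricts to units where Churn's equation naturally yields 6: Reach ∈ {2, -1, 0, 1}. In that subpopulation Revenue = -20, -20, -20, -20, mean -20.
Difference = -16.4 − (-20) = 3.6.

3.6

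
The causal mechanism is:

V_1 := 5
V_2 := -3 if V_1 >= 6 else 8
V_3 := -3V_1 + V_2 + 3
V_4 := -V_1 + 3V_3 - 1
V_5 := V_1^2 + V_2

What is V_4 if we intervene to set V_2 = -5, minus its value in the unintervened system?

-39

Under do(V_2=-5), the mechanism V_2 := -3 if V_1 >= 6 else 8 is discarded; V_2 is fixed at -5.
V_3 = -3V_1 + V_2 + 3  [with V_1=5, V_2=-5]  = -17
V_4 = -V_1 + 3V_3 - 1  [with V_1=5, V_3=-17]  = -57
Without intervention: V_2 = -3 if V_1 >= 6 else 8  [with V_1=5]  = 8; V_3 = -3V_1 + V_2 + 3  [with V_1=5, V_2=8]  = -4; V_4 = -V_1 + 3V_3 - 1  [with V_1=5, V_3=-4]  = -18.
Change = -57 − (-18) = -39.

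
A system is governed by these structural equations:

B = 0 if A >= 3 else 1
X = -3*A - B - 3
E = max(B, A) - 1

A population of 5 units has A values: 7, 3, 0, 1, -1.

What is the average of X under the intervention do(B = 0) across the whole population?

-9

Every unit gets B=0 under the intervention. X values become -24, -12, -3, -6, 0; E[X|do(B=0)] = -9.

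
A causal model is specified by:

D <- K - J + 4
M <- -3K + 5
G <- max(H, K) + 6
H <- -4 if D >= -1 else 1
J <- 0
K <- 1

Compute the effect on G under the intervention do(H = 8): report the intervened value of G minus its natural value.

7

The intervention breaks the incoming arrows to H: H <- -4 if D >= -1 else 1 no longer applies, and H = 8.
G = max(H, K) + 6  [with H=8, K=1]  = 14
Without intervention: D = K - J + 4  [with K=1, J=0]  = 5; H = -4 if D >= -1 else 1  [with D=5]  = -4; G = max(H, K) + 6  [with H=-4, K=1]  = 7.
Change = 14 − 7 = 7.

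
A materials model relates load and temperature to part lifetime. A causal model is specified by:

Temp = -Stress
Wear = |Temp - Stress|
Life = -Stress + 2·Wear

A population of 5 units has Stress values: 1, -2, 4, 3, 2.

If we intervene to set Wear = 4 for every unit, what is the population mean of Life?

do(Wear=4) breaks Wear's dependence on Stress. With Wear=4 fixed, Life across the units is 7, 10, 4, 5, 6, mean 6.4.

6.4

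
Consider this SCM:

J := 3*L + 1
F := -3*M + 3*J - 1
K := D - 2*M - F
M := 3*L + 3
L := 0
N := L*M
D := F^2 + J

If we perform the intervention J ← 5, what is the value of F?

Under do(J=5), the mechanism J := 3*L + 1 is discarded; J is fixed at 5.
M = 3*L + 3  [with L=0]  = 3
F = -3*M + 3*J - 1  [with M=3, J=5]  = 5

5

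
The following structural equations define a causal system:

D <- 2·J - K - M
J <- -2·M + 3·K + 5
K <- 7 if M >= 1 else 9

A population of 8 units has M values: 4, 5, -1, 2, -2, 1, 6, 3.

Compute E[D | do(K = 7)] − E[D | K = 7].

do(K=7) breaks K's dependence on M. With K=7 fixed, D across the units is 25, 20, 50, 35, 55, 40, 15, 30, mean 33.75.
Conditioning on K=7 selects the 6 unit(s) with M ∈ {4, 5, 2, 1, 6, 3}. Their D values: 25, 20, 35, 40, 15, 30. Mean = 27.5.
Difference = 33.75 − 27.5 = 6.25.

6.25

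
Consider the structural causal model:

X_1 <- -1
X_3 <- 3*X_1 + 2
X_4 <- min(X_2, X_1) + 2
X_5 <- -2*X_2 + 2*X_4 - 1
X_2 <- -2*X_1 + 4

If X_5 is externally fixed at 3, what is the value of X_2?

6

Under do(X_5=3), the mechanism X_5 <- -2*X_2 + 2*X_4 - 1 is discarded; X_5 is fixed at 3.
No directed path runs from X_5 to X_2, so X_2 keeps its natural value.
X_2 = -2*X_1 + 4  [with X_1=-1]  = 6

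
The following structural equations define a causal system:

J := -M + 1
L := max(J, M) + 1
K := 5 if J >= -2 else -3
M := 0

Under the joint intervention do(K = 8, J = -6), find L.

The joint intervention fixes K = 8, J = -6, removing each variable's own equation.
L = max(J, M) + 1  [with J=-6, M=0]  = 1

1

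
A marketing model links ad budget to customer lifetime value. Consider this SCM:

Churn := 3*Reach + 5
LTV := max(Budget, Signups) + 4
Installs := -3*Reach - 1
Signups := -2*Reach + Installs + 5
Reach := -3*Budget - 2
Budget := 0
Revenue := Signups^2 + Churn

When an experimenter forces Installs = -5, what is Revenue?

The intervention breaks the incoming arrows to Installs: Installs := -3*Reach - 1 no longer applies, and Installs = -5.
Reach = -3*Budget - 2  [with Budget=0]  = -2
Signups = -2*Reach + Installs + 5  [with Reach=-2, Installs=-5]  = 4
Churn = 3*Reach + 5  [with Reach=-2]  = -1
Revenue = Signups^2 + Churn  [with Signups=4, Churn=-1]  = 15

15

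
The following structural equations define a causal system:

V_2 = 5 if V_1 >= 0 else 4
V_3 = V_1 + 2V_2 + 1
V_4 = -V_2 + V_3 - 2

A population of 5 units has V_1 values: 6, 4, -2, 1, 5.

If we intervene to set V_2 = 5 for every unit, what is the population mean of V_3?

13.8

The intervention sets V_2=5 in all 5 units regardless of V_1. Recomputing V_3 per unit gives 17, 15, 9, 12, 16; average 13.8.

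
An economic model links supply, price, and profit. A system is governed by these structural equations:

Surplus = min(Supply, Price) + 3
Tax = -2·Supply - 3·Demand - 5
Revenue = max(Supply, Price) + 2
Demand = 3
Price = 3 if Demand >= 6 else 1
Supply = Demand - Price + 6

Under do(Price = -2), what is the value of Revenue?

Under do(Price=-2), the mechanism Price = 3 if Demand >= 6 else 1 is discarded; Price is fixed at -2.
Supply = Demand - Price + 6  [with Demand=3, Price=-2]  = 11
Revenue = max(Supply, Price) + 2  [with Supply=11, Price=-2]  = 13

13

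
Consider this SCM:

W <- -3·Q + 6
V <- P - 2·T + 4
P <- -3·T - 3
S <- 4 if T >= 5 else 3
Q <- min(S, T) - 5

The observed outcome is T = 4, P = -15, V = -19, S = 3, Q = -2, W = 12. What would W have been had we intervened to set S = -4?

33

Under do(S=-4), the mechanism S <- 4 if T >= 5 else 3 is discarded; S is fixed at -4.
Q = min(S, T) - 5  [with S=-4, T=4]  = -9
W = -3·Q + 6  [with Q=-9]  = 33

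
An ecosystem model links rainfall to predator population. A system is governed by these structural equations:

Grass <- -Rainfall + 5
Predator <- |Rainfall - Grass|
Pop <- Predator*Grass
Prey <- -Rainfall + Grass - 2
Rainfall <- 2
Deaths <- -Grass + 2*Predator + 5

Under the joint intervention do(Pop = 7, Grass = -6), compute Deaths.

The joint intervention fixes Pop = 7, Grass = -6, removing each variable's own equation.
Predator = |Rainfall - Grass|  [with Rainfall=2, Grass=-6]  = 8
Deaths = -Grass + 2*Predator + 5  [with Grass=-6, Predator=8]  = 27

27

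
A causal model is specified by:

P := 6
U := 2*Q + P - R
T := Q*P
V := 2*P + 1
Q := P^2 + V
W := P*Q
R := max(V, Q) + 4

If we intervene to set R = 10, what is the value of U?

94

Under do(R=10), the mechanism R := max(V, Q) + 4 is discarded; R is fixed at 10.
V = 2*P + 1  [with P=6]  = 13
Q = P^2 + V  [with P=6, V=13]  = 49
U = 2*Q + P - R  [with Q=49, P=6, R=10]  = 94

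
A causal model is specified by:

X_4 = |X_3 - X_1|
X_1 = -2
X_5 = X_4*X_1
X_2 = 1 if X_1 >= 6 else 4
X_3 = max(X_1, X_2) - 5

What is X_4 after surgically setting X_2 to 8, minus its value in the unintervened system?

4

Under do(X_2=8), the mechanism X_2 = 1 if X_1 >= 6 else 4 is discarded; X_2 is fixed at 8.
X_3 = max(X_1, X_2) - 5  [with X_1=-2, X_2=8]  = 3
X_4 = |X_3 - X_1|  [with X_3=3, X_1=-2]  = 5
Without intervention: X_2 = 1 if X_1 >= 6 else 4  [with X_1=-2]  = 4; X_3 = max(X_1, X_2) - 5  [with X_1=-2, X_2=4]  = -1; X_4 = |X_3 - X_1|  [with X_3=-1, X_1=-2]  = 1.
Change = 5 − 1 = 4.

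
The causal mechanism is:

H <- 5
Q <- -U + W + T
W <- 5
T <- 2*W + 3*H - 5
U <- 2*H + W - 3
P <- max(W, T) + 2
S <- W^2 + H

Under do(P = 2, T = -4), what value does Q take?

-11

Setting P = 2, T = -4 by intervention discards those variables' equations.
U = 2*H + W - 3  [with H=5, W=5]  = 12
Q = -U + W + T  [with U=12, W=5, T=-4]  = -11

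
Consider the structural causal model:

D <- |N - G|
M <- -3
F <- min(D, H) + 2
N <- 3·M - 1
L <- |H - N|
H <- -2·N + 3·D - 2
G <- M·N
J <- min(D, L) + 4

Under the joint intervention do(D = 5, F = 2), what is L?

43

Setting D = 5, F = 2 by intervention discards those variables' equations.
N = 3·M - 1  [with M=-3]  = -10
H = -2·N + 3·D - 2  [with N=-10, D=5]  = 33
L = |H - N|  [with H=33, N=-10]  = 43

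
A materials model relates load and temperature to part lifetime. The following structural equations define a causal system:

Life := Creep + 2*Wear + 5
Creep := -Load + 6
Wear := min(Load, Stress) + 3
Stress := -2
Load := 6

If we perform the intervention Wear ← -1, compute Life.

3

Intervening sets Wear = -1 and removes its equation (Wear := min(Load, Stress) + 3).
Creep = -Load + 6  [with Load=6]  = 0
Life = Creep + 2*Wear + 5  [with Creep=0, Wear=-1]  = 3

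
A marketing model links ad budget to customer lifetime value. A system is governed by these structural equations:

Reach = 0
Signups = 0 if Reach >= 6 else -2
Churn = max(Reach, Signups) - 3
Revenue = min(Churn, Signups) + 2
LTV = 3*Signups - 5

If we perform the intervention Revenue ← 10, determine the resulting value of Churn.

-3

Under do(Revenue=10), the mechanism Revenue = min(Churn, Signups) + 2 is discarded; Revenue is fixed at 10.
Since Churn is not a descendant of the intervened variable, it is unaffected.
Signups = 0 if Reach >= 6 else -2  [with Reach=0]  = -2
Churn = max(Reach, Signups) - 3  [with Reach=0, Signups=-2]  = -3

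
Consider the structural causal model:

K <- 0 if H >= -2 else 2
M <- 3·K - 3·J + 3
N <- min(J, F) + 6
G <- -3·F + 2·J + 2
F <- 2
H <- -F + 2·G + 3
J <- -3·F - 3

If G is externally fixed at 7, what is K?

0

The intervention breaks the incoming arrows to G: G <- -3·F + 2·J + 2 no longer applies, and G = 7.
H = -F + 2·G + 3  [with F=2, G=7]  = 15
K = 0 if H >= -2 else 2  [with H=15]  = 0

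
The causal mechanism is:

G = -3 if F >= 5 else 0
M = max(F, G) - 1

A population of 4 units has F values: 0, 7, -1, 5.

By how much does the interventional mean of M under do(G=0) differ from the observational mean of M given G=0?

3

do(G=0) breaks G's dependence on F. With G=0 fixed, M across the units is -1, 6, -1, 4, mean 2.
E[M|G=0] averages over only the 2 units with G=0 (F = 0, -1): M = -1, -1, mean -1.
Difference = 2 − (-1) = 3.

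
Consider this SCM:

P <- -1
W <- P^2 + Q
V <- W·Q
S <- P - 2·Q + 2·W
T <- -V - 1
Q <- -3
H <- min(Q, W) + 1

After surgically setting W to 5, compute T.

14

The intervention breaks the incoming arrows to W: W <- P^2 + Q no longer applies, and W = 5.
V = W·Q  [with W=5, Q=-3]  = -15
T = -V - 1  [with V=-15]  = 14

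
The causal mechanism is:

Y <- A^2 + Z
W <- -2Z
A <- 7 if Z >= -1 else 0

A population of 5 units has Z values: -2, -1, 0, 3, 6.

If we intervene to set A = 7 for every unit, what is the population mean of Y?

Every unit gets A=7 under the intervention. Y values become 47, 48, 49, 52, 55; E[Y|do(A=7)] = 50.2.

50.2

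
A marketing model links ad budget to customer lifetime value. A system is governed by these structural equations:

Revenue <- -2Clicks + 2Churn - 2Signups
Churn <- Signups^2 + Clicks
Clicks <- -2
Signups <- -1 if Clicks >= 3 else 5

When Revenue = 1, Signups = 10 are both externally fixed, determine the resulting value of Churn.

Setting Revenue = 1, Signups = 10 by intervention discards those variables' equations.
Churn = Signups^2 + Clicks  [with Signups=10, Clicks=-2]  = 98

98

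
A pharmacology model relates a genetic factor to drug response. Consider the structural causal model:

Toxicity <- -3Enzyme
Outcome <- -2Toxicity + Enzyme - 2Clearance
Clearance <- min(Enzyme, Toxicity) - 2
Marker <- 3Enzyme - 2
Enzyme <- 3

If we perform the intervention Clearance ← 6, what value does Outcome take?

9

Intervening sets Clearance = 6 and removes its equation (Clearance <- min(Enzyme, Toxicity) - 2).
Toxicity = -3Enzyme  [with Enzyme=3]  = -9
Outcome = -2Toxicity + Enzyme - 2Clearance  [with Toxicity=-9, Enzyme=3, Clearance=6]  = 9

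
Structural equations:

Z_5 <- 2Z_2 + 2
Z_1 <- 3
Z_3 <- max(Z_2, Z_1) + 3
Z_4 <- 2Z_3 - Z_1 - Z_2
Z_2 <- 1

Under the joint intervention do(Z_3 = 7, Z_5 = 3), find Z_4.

The joint intervention fixes Z_3 = 7, Z_5 = 3, removing each variable's own equation.
Z_4 = 2Z_3 - Z_1 - Z_2  [with Z_3=7, Z_1=3, Z_2=1]  = 10

10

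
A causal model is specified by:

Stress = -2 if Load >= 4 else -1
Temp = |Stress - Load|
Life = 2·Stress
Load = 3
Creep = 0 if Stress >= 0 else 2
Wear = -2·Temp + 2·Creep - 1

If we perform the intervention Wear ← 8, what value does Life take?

-2

The intervention breaks the incoming arrows to Wear: Wear = -2·Temp + 2·Creep - 1 no longer applies, and Wear = 8.
Since Life is not a descendant of the intervened variable, it is unaffected.
Stress = -2 if Load >= 4 else -1  [with Load=3]  = -1
Life = 2·Stress  [with Stress=-1]  = -2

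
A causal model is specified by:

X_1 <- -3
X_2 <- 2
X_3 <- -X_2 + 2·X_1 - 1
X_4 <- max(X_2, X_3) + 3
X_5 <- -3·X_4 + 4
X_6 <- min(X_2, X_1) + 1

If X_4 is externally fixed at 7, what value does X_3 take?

-9

Under do(X_4=7), the mechanism X_4 <- max(X_2, X_3) + 3 is discarded; X_4 is fixed at 7.
Since X_3 is not a descendant of the intervened variable, it is unaffected.
X_3 = -X_2 + 2·X_1 - 1  [with X_2=2, X_1=-3]  = -9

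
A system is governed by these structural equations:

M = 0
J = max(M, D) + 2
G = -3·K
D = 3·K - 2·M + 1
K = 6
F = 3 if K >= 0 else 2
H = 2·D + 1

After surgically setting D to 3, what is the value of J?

5

do(D=3) replaces the equation D = 3·K - 2·M + 1 with the constant D = 3.
J = max(M, D) + 2  [with M=0, D=3]  = 5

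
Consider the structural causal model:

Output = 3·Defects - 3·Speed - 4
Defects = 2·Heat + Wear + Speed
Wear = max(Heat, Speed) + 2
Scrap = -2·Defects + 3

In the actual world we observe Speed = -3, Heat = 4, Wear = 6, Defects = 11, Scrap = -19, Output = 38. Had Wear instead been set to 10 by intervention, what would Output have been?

The intervention breaks the incoming arrows to Wear: Wear = max(Heat, Speed) + 2 no longer applies, and Wear = 10.
Defects = 2·Heat + Wear + Speed  [with Heat=4, Wear=10, Speed=-3]  = 15
Output = 3·Defects - 3·Speed - 4  [with Defects=15, Speed=-3]  = 50

50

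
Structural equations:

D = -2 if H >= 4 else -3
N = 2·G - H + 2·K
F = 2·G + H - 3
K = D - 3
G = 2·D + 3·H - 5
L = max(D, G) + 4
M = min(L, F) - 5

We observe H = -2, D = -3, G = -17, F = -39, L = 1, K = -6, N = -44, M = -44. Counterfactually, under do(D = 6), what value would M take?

do(D=6) replaces the equation D = -2 if H >= 4 else -3 with the constant D = 6.
G = 2·D + 3·H - 5  [with D=6, H=-2]  = 1
F = 2·G + H - 3  [with G=1, H=-2]  = -3
L = max(D, G) + 4  [with D=6, G=1]  = 10
M = min(L, F) - 5  [with L=10, F=-3]  = -8

-8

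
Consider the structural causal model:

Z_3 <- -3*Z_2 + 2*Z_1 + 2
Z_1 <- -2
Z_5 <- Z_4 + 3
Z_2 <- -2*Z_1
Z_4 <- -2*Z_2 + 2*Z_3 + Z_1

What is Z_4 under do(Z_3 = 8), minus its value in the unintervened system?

The intervention breaks the incoming arrows to Z_3: Z_3 <- -3*Z_2 + 2*Z_1 + 2 no longer applies, and Z_3 = 8.
Z_2 = -2*Z_1  [with Z_1=-2]  = 4
Z_4 = -2*Z_2 + 2*Z_3 + Z_1  [with Z_2=4, Z_3=8, Z_1=-2]  = 6
Without intervention: Z_2 = -2*Z_1  [with Z_1=-2]  = 4; Z_3 = -3*Z_2 + 2*Z_1 + 2  [with Z_2=4, Z_1=-2]  = -14; Z_4 = -2*Z_2 + 2*Z_3 + Z_1  [with Z_2=4, Z_3=-14, Z_1=-2]  = -38.
Change = 6 − (-38) = 44.

44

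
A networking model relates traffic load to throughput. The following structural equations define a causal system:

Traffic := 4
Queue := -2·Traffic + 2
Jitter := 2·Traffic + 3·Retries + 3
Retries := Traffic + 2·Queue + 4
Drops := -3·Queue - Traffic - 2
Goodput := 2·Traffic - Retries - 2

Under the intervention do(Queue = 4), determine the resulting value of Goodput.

-10

Under do(Queue=4), the mechanism Queue := -2·Traffic + 2 is discarded; Queue is fixed at 4.
Retries = Traffic + 2·Queue + 4  [with Traffic=4, Queue=4]  = 16
Goodput = 2·Traffic - Retries - 2  [with Traffic=4, Retries=16]  = -10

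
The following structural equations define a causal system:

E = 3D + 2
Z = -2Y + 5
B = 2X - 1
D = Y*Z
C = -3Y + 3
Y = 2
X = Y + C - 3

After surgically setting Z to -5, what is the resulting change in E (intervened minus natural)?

The intervention breaks the incoming arrows to Z: Z = -2Y + 5 no longer applies, and Z = -5.
D = Y*Z  [with Y=2, Z=-5]  = -10
E = 3D + 2  [with D=-10]  = -28
Without intervention: Z = -2Y + 5  [with Y=2]  = 1; D = Y*Z  [with Y=2, Z=1]  = 2; E = 3D + 2  [with D=2]  = 8.
Change = -28 − 8 = -36.

-36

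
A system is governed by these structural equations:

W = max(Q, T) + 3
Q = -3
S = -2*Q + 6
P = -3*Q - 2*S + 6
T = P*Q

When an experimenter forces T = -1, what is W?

Intervening sets T = -1 and removes its equation (T = P*Q).
W = max(Q, T) + 3  [with Q=-3, T=-1]  = 2

2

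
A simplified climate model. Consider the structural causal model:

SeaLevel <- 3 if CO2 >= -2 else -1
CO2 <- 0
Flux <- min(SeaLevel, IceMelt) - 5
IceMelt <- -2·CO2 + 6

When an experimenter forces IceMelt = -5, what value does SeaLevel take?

3

The intervention breaks the incoming arrows to IceMelt: IceMelt <- -2·CO2 + 6 no longer applies, and IceMelt = -5.
Since SeaLevel is not a descendant of the intervened variable, it is unaffected.
SeaLevel = 3 if CO2 >= -2 else -1  [with CO2=0]  = 3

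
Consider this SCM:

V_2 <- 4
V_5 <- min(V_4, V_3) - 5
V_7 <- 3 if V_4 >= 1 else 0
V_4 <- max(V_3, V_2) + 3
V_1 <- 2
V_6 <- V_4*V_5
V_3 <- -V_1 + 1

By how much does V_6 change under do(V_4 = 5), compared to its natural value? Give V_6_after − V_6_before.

12

Under do(V_4=5), the mechanism V_4 <- max(V_3, V_2) + 3 is discarded; V_4 is fixed at 5.
V_3 = -V_1 + 1  [with V_1=2]  = -1
V_5 = min(V_4, V_3) - 5  [with V_4=5, V_3=-1]  = -6
V_6 = V_4*V_5  [with V_4=5, V_5=-6]  = -30
Without intervention: V_3 = -V_1 + 1  [with V_1=2]  = -1; V_4 = max(V_3, V_2) + 3  [with V_3=-1, V_2=4]  = 7; V_5 = min(V_4, V_3) - 5  [with V_4=7, V_3=-1]  = -6; V_6 = V_4*V_5  [with V_4=7, V_5=-6]  = -42.
Change = -30 − (-42) = 12.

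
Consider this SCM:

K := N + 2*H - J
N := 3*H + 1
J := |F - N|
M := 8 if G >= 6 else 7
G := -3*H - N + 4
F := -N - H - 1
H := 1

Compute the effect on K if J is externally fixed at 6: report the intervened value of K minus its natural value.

The intervention breaks the incoming arrows to J: J := |F - N| no longer applies, and J = 6.
N = 3*H + 1  [with H=1]  = 4
K = N + 2*H - J  [with N=4, H=1, J=6]  = 0
Without intervention: N = 3*H + 1  [with H=1]  = 4; F = -N - H - 1  [with N=4, H=1]  = -6; J = |F - N|  [with F=-6, N=4]  = 10; K = N + 2*H - J  [with N=4, H=1, J=10]  = -4.
Change = 0 − (-4) = 4.

4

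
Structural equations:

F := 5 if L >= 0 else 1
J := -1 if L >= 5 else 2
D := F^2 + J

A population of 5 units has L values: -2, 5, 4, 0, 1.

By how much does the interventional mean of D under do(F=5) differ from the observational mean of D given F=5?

Under do(F=5), F's equation is replaced by F=5 for every unit. Per-unit D: 27, 24, 27, 27, 27. Mean = 26.4.
E[D|F=5] averages over only the 4 units with F=5 (L = 5, 4, 0, 1): D = 24, 27, 27, 27, mean 26.25.
Difference = 26.4 − 26.25 = 0.15.

0.15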